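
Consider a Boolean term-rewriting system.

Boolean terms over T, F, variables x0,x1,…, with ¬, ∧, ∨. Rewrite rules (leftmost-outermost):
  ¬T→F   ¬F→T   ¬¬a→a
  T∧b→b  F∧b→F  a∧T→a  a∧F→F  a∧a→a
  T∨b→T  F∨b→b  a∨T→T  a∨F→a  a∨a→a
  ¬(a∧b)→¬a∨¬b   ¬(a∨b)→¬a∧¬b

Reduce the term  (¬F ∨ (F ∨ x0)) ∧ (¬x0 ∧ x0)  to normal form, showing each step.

Answer: normal form = ¬x0 ∧ x0  (in 3 steps)

Working:
  start: (¬F ∨ (F ∨ x0)) ∧ (¬x0 ∧ x0)
  →1  (T ∨ (F ∨ x0)) ∧ (¬x0 ∧ x0)
  →2  T ∧ (¬x0 ∧ x0)
  →3  ¬x0 ∧ x0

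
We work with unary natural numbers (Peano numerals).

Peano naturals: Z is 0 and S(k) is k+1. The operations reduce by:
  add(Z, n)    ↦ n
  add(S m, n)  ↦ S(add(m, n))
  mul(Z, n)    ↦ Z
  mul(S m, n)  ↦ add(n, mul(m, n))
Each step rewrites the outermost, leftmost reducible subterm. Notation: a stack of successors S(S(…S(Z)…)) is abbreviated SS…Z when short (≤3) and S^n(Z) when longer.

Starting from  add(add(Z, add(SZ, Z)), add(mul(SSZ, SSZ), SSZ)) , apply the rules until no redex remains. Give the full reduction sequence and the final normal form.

  start: add(add(Z, add(SZ, Z)), add(mul(SSZ, SSZ), SSZ))
  [1] add(add(SZ, Z), add(mul(SSZ, SSZ), SSZ))
  [2] add(S(add(Z, Z)), add(mul(SSZ, SSZ), SSZ))
  [3] S(add(add(Z, Z), add(mul(SSZ, SSZ), SSZ)))
  [4] S(add(Z, add(mul(SSZ, SSZ), SSZ)))
  [5] S(add(mul(SSZ, SSZ), SSZ))
  [6] S(add(add(SSZ, mul(SZ, SSZ)), SSZ))
  [7] S(add(S(add(SZ, mul(SZ, SSZ))), SSZ))
  [8] S(S(add(add(SZ, mul(SZ, SSZ)), SSZ)))
  [9] S(S(add(S(add(Z, mul(SZ, SSZ))), SSZ)))
  [10] S(S(S(add(add(Z, mul(SZ, SSZ)), SSZ))))
  [11] S(S(S(add(mul(SZ, SSZ), SSZ))))
  [12] S(S(S(add(add(SSZ, mul(Z, SSZ)), SSZ))))
  [13] S(S(S(add(S(add(SZ, mul(Z, SSZ))), SSZ))))
  [14] S(S(S(S(add(add(SZ, mul(Z, SSZ)), SSZ)))))
  [15] S(S(S(S(add(S(add(Z, mul(Z, SSZ))), SSZ)))))
  [16] S(S(S(S(S(add(add(Z, mul(Z, SSZ)), SSZ))))))
  [17] S(S(S(S(S(add(mul(Z, SSZ), SSZ))))))
  [18] S(S(S(S(S(add(Z, SSZ))))))
  [19] S^7(Z)

Answer: normal form = S^7(Z)  (in 19 steps)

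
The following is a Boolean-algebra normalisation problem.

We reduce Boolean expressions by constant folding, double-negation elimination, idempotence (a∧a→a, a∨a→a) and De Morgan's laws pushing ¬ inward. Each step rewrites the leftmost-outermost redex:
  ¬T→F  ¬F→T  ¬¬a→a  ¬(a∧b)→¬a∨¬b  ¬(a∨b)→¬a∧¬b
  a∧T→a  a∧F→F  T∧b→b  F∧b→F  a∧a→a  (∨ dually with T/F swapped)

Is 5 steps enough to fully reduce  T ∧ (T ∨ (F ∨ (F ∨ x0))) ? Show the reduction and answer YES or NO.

  start: T ∧ (T ∨ (F ∨ (F ∨ x0)))
  step 1: T ∨ (F ∨ (F ∨ x0))
  step 2: T

Answer: YES — reaches normal form T in 2 ≤ 5 steps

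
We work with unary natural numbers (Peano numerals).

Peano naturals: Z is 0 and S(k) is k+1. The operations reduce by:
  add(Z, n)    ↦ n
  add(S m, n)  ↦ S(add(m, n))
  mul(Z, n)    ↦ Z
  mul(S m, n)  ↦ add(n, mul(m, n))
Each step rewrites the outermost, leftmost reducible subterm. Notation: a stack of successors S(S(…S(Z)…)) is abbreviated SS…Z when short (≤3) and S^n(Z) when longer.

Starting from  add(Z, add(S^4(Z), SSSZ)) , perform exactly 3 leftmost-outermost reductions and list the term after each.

Answer: after 3 steps: S(S(add(SSZ, SSSZ)))

Derivation:
  start: add(Z, add(S^4(Z), SSSZ))
  →1  add(S^4(Z), SSSZ)
  →2  S(add(SSSZ, SSSZ))
  →3  S(S(add(SSZ, SSSZ)))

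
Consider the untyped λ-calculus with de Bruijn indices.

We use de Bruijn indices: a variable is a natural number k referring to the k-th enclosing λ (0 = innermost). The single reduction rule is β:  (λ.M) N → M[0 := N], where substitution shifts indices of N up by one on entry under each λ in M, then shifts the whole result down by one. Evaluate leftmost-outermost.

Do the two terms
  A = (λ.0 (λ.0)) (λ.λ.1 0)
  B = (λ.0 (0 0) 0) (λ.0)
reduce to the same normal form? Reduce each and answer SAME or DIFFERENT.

Term A:
  start: (λ.0 (λ.0)) (λ.λ.1 0)
  [1] (λ.λ.1 0) (λ.0)
  [2] λ.(λ.0) 0
  [3] λ.0

Term B:
  start: (λ.0 (0 0) 0) (λ.0)
  [1] (λ.0) ((λ.0) (λ.0)) (λ.0)
  [2] (λ.0) (λ.0) (λ.0)
  [3] (λ.0) (λ.0)
  [4] λ.0

Answer: SAME — A ⇓ λ.0, B ⇓ λ.0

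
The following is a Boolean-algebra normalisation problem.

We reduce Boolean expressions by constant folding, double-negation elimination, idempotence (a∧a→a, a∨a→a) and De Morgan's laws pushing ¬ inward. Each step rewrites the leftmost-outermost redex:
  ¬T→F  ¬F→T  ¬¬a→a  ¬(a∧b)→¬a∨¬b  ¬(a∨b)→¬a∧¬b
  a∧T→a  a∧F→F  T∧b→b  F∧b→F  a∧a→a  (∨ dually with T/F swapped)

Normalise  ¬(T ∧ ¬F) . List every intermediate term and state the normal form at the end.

Answer: normal form = F  (in 4 steps)

Derivation:
  start: ¬(T ∧ ¬F)
  step 1: ¬T ∨ ¬¬F
  step 2: F ∨ ¬¬F
  step 3: ¬¬F
  step 4: F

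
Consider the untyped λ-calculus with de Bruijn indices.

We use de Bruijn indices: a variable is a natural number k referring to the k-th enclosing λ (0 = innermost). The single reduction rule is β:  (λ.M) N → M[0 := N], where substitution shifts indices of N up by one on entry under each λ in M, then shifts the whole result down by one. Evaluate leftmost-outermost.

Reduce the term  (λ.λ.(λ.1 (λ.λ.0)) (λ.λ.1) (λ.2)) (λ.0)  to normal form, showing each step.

  start: (λ.λ.(λ.1 (λ.λ.0)) (λ.λ.1) (λ.2)) (λ.0)
  [1] λ.(λ.1 (λ.λ.0)) (λ.λ.1) (λ.λ.0)
  [2] λ.0 (λ.λ.0) (λ.λ.0)

Answer: normal form = λ.0 (λ.λ.0) (λ.λ.0)  (in 2 steps)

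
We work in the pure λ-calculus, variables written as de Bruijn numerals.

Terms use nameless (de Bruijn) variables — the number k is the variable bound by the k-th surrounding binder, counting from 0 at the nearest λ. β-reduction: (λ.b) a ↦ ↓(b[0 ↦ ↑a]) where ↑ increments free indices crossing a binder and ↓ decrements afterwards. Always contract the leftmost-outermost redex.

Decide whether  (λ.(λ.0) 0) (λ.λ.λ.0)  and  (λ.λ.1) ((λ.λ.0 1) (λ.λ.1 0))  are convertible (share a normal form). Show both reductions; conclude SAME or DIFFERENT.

Term A:
  start: (λ.(λ.0) 0) (λ.λ.λ.0)
  [1] (λ.0) (λ.λ.λ.0)
  [2] λ.λ.λ.0

Term B:
  start: (λ.λ.1) ((λ.λ.0 1) (λ.λ.1 0))
  [1] λ.(λ.λ.0 1) (λ.λ.1 0)
  [2] λ.λ.0 (λ.λ.1 0)

Answer: DIFFERENT — A ⇓ λ.λ.λ.0, B ⇓ λ.λ.0 (λ.λ.1 0)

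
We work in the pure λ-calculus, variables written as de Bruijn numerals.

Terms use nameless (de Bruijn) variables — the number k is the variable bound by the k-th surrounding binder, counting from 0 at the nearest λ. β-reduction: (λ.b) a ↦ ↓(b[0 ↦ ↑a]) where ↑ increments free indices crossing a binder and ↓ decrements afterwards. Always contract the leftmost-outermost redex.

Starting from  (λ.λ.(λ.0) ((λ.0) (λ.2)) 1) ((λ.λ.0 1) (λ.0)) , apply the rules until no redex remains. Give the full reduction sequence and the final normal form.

  start: (λ.λ.(λ.0) ((λ.0) (λ.2)) 1) ((λ.λ.0 1) (λ.0))
  [1] λ.(λ.0) ((λ.0) (λ.(λ.λ.0 1) (λ.0))) ((λ.λ.0 1) (λ.0))
  [2] λ.(λ.0) (λ.(λ.λ.0 1) (λ.0)) ((λ.λ.0 1) (λ.0))
  [3] λ.(λ.(λ.λ.0 1) (λ.0)) ((λ.λ.0 1) (λ.0))
  [4] λ.(λ.λ.0 1) (λ.0)
  [5] λ.λ.0 (λ.0)

Answer: normal form = λ.λ.0 (λ.0)  (in 5 steps)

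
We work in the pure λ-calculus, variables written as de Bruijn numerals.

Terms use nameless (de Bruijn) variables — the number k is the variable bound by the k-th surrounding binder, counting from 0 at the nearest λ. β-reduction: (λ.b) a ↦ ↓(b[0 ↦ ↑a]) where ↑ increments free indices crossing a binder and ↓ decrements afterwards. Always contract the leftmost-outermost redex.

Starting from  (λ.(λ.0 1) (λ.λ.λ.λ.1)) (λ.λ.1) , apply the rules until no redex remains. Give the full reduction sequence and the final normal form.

Answer: normal form = λ.λ.λ.1  (in 3 steps)

Reduction:
  start: (λ.(λ.0 1) (λ.λ.λ.λ.1)) (λ.λ.1)
  [1] (λ.0 (λ.λ.1)) (λ.λ.λ.λ.1)
  [2] (λ.λ.λ.λ.1) (λ.λ.1)
  [3] λ.λ.λ.1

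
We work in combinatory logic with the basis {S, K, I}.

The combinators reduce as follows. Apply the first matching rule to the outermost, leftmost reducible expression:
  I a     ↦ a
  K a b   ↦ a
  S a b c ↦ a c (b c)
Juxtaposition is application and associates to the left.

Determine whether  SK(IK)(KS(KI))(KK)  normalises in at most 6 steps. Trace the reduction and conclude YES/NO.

  start: SK(IK)(KS(KI))(KK)
  [1] K(KS(KI))(IK(KS(KI)))(KK)
  [2] KS(KI)(KK)
  [3] S(KK)

Answer: YES — reaches normal form S(KK) in 3 ≤ 6 steps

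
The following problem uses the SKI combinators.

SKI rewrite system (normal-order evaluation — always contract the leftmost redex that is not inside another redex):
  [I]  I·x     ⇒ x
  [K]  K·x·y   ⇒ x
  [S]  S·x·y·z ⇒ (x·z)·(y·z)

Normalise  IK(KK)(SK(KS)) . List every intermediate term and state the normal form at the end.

Answer: normal form = KK  (in 2 steps)

Working:
  start: IK(KK)(SK(KS))
  [1] K(KK)(SK(KS))
  [2] KK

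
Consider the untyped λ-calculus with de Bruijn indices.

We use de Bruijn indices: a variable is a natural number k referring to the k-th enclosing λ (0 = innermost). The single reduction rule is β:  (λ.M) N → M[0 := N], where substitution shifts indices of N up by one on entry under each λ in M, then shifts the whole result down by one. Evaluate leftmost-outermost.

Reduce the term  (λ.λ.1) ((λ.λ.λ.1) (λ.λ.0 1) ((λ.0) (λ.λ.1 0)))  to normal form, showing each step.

  start: (λ.λ.1) ((λ.λ.λ.1) (λ.λ.0 1) ((λ.0) (λ.λ.1 0)))
  →1  λ.(λ.λ.λ.1) (λ.λ.0 1) ((λ.0) (λ.λ.1 0))
  →2  λ.(λ.λ.1) ((λ.0) (λ.λ.1 0))
  →3  λ.λ.(λ.0) (λ.λ.1 0)
  →4  λ.λ.λ.λ.1 0

Answer: normal form = λ.λ.λ.λ.1 0  (in 4 steps)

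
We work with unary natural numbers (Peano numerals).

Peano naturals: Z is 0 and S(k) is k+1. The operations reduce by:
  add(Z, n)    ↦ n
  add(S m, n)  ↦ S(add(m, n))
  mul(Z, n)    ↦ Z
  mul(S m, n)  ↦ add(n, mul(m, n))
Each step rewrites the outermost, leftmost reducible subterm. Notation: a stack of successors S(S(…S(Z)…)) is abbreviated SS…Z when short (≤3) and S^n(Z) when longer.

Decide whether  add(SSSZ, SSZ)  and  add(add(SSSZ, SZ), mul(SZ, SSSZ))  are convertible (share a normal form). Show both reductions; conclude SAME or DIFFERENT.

Term A:
  start: add(SSSZ, SSZ)
  step 1: S(add(SSZ, SSZ))
  step 2: S(S(add(SZ, SSZ)))
  step 3: S(S(S(add(Z, SSZ))))
  step 4: S^5(Z)

Term B:
  start: add(add(SSSZ, SZ), mul(SZ, SSSZ))
  step 1: add(S(add(SSZ, SZ)), mul(SZ, SSSZ))
  step 2: S(add(add(SSZ, SZ), mul(SZ, SSSZ)))
  step 3: S(add(S(add(SZ, SZ)), mul(SZ, SSSZ)))
  step 4: S(S(add(add(SZ, SZ), mul(SZ, SSSZ))))
  step 5: S(S(add(S(add(Z, SZ)), mul(SZ, SSSZ))))
  step 6: S(S(S(add(add(Z, SZ), mul(SZ, SSSZ)))))
  step 7: S(S(S(add(SZ, mul(SZ, SSSZ)))))
  step 8: S(S(S(S(add(Z, mul(SZ, SSSZ))))))
  step 9: S(S(S(S(mul(SZ, SSSZ)))))
  step 10: S(S(S(S(add(SSSZ, mul(Z, SSSZ))))))
  step 11: S(S(S(S(S(add(SSZ, mul(Z, SSSZ)))))))
  step 12: S(S(S(S(S(S(add(SZ, mul(Z, SSSZ))))))))
  step 13: S(S(S(S(S(S(S(add(Z, mul(Z, SSSZ)))))))))
  step 14: S(S(S(S(S(S(S(mul(Z, SSSZ))))))))
  step 15: S^7(Z)

Answer: DIFFERENT — A ⇓ S^5(Z), B ⇓ S^7(Z)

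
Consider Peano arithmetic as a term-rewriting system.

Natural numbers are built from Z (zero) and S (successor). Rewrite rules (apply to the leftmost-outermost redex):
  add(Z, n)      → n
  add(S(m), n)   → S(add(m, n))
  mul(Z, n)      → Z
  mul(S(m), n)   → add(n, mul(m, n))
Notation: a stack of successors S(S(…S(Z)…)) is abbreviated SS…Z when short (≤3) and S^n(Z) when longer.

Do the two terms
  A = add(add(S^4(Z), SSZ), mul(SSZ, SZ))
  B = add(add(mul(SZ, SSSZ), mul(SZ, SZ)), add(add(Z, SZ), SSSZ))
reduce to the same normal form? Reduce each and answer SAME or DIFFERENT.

Answer: SAME — A ⇓ S^8(Z), B ⇓ S^8(Z)

Derivation:
Term A:
  start: add(add(S^4(Z), SSZ), mul(SSZ, SZ))
  [1] add(S(add(SSSZ, SSZ)), mul(SSZ, SZ))
  [2] S(add(add(SSSZ, SSZ), mul(SSZ, SZ)))
  [3] S(add(S(add(SSZ, SSZ)), mul(SSZ, SZ)))
  [4] S(S(add(add(SSZ, SSZ), mul(SSZ, SZ))))
  [5] S(S(add(S(add(SZ, SSZ)), mul(SSZ, SZ))))
  [6] S(S(S(add(add(SZ, SSZ), mul(SSZ, SZ)))))
  [7] S(S(S(add(S(add(Z, SSZ)), mul(SSZ, SZ)))))
  [8] S(S(S(S(add(add(Z, SSZ), mul(SSZ, SZ))))))
  [9] S(S(S(S(add(SSZ, mul(SSZ, SZ))))))
  [10] S(S(S(S(S(add(SZ, mul(SSZ, SZ)))))))
  [11] S(S(S(S(S(S(add(Z, mul(SSZ, SZ))))))))
  [12] S(S(S(S(S(S(mul(SSZ, SZ)))))))
  [13] S(S(S(S(S(S(add(SZ, mul(SZ, SZ))))))))
  [14] S(S(S(S(S(S(S(add(Z, mul(SZ, SZ)))))))))
  [15] S(S(S(S(S(S(S(mul(SZ, SZ))))))))
  [16] S(S(S(S(S(S(S(add(SZ, mul(Z, SZ)))))))))
  [17] S(S(S(S(S(S(S(S(add(Z, mul(Z, SZ))))))))))
  [18] S(S(S(S(S(S(S(S(mul(Z, SZ)))))))))
  [19] S^8(Z)

Term B:
  start: add(add(mul(SZ, SSSZ), mul(SZ, SZ)), add(add(Z, SZ), SSSZ))
  [1] add(add(add(SSSZ, mul(Z, SSSZ)), mul(SZ, SZ)), add(add(Z, SZ), SSSZ))
  [2] add(add(S(add(SSZ, mul(Z, SSSZ))), mul(SZ, SZ)), add(add(Z, SZ), SSSZ))
  [3] add(S(add(add(SSZ, mul(Z, SSSZ)), mul(SZ, SZ))), add(add(Z, SZ), SSSZ))
  [4] S(add(add(add(SSZ, mul(Z, SSSZ)), mul(SZ, SZ)), add(add(Z, SZ), SSSZ)))
  [5] S(add(add(S(add(SZ, mul(Z, SSSZ))), mul(SZ, SZ)), add(add(Z, SZ), SSSZ)))
  [6] S(add(S(add(add(SZ, mul(Z, SSSZ)), mul(SZ, SZ))), add(add(Z, SZ), SSSZ)))
  [7] S(S(add(add(add(SZ, mul(Z, SSSZ)), mul(SZ, SZ)), add(add(Z, SZ), SSSZ))))
  [8] S(S(add(add(S(add(Z, mul(Z, SSSZ))), mul(SZ, SZ)), add(add(Z, SZ), SSSZ))))
  [9] S(S(add(S(add(add(Z, mul(Z, SSSZ)), mul(SZ, SZ))), add(add(Z, SZ), SSSZ))))
  [10] S(S(S(add(add(add(Z, mul(Z, SSSZ)), mul(SZ, SZ)), add(add(Z, SZ), SSSZ)))))
  [11] S(S(S(add(add(mul(Z, SSSZ), mul(SZ, SZ)), add(add(Z, SZ), SSSZ)))))
  [12] S(S(S(add(add(Z, mul(SZ, SZ)), add(add(Z, SZ), SSSZ)))))
  [13] S(S(S(add(mul(SZ, SZ), add(add(Z, SZ), SSSZ)))))
  [14] S(S(S(add(add(SZ, mul(Z, SZ)), add(add(Z, SZ), SSSZ)))))
  [15] S(S(S(add(S(add(Z, mul(Z, SZ))), add(add(Z, SZ), SSSZ)))))
  [16] S(S(S(S(add(add(Z, mul(Z, SZ)), add(add(Z, SZ), SSSZ))))))
  [17] S(S(S(S(add(mul(Z, SZ), add(add(Z, SZ), SSSZ))))))
  [18] S(S(S(S(add(Z, add(add(Z, SZ), SSSZ))))))
  [19] S(S(S(S(add(add(Z, SZ), SSSZ)))))
  [20] S(S(S(S(add(SZ, SSSZ)))))
  [21] S(S(S(S(S(add(Z, SSSZ))))))
  [22] S^8(Z)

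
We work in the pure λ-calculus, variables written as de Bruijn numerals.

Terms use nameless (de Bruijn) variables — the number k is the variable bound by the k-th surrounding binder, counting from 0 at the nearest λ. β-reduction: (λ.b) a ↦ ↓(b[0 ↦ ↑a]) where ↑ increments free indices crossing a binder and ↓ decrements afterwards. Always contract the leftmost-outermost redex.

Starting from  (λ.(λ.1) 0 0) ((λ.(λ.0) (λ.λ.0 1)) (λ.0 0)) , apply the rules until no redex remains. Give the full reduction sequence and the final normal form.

  start: (λ.(λ.1) 0 0) ((λ.(λ.0) (λ.λ.0 1)) (λ.0 0))
  →1  (λ.(λ.(λ.0) (λ.λ.0 1)) (λ.0 0)) ((λ.(λ.0) (λ.λ.0 1)) (λ.0 0)) ((λ.(λ.0) (λ.λ.0 1)) (λ.0 0))
  →2  (λ.(λ.0) (λ.λ.0 1)) (λ.0 0) ((λ.(λ.0) (λ.λ.0 1)) (λ.0 0))
  →3  (λ.0) (λ.λ.0 1) ((λ.(λ.0) (λ.λ.0 1)) (λ.0 0))
  →4  (λ.λ.0 1) ((λ.(λ.0) (λ.λ.0 1)) (λ.0 0))
  →5  λ.0 ((λ.(λ.0) (λ.λ.0 1)) (λ.0 0))
  →6  λ.0 ((λ.0) (λ.λ.0 1))
  →7  λ.0 (λ.λ.0 1)

Answer: normal form = λ.0 (λ.λ.0 1)  (in 7 steps)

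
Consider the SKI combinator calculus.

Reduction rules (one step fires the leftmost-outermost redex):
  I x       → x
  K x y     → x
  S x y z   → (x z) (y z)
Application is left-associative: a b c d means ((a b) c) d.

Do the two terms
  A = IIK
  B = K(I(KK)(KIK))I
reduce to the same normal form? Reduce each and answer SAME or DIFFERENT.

Answer: SAME — A ⇓ K, B ⇓ K

Derivation:
Term A:
  start: IIK
  step 1: IK
  step 2: K

Term B:
  start: K(I(KK)(KIK))I
  step 1: I(KK)(KIK)
  step 2: KK(KIK)
  step 3: K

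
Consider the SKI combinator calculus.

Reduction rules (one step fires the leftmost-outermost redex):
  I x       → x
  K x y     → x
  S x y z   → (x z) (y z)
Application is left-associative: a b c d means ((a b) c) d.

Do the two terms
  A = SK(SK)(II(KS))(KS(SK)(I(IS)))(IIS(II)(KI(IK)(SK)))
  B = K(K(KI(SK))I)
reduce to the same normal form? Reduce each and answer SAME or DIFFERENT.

Answer: DIFFERENT — A ⇓ S(SI(SK)), B ⇓ KI

Reduction:
Term A:
  start: SK(SK)(II(KS))(KS(SK)(I(IS)))(IIS(II)(KI(IK)(SK)))
  →1  K(II(KS))(SK(II(KS)))(KS(SK)(I(IS)))(IIS(II)(KI(IK)(SK)))
  →2  II(KS)(KS(SK)(I(IS)))(IIS(II)(KI(IK)(SK)))
  →3  I(KS)(KS(SK)(I(IS)))(IIS(II)(KI(IK)(SK)))
  →4  KS(KS(SK)(I(IS)))(IIS(II)(KI(IK)(SK)))
  →5  S(IIS(II)(KI(IK)(SK)))
  →6  S(IS(II)(KI(IK)(SK)))
  →7  S(S(II)(KI(IK)(SK)))
  →8  S(SI(KI(IK)(SK)))
  →9  S(SI(I(SK)))
  →10  S(SI(SK))

Term B:
  start: K(K(KI(SK))I)
  →1  K(KI(SK))
  →2  KI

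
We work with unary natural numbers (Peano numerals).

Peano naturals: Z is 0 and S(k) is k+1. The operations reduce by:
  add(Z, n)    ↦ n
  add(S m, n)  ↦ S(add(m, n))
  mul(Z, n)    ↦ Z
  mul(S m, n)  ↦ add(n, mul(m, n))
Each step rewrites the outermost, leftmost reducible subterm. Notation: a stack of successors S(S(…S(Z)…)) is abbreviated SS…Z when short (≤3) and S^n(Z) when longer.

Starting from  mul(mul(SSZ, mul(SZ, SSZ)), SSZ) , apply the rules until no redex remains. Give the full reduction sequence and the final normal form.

  start: mul(mul(SSZ, mul(SZ, SSZ)), SSZ)
  [1] mul(add(mul(SZ, SSZ), mul(SZ, mul(SZ, SSZ))), SSZ)
  [2] mul(add(add(SSZ, mul(Z, SSZ)), mul(SZ, mul(SZ, SSZ))), SSZ)
  [3] mul(add(S(add(SZ, mul(Z, SSZ))), mul(SZ, mul(SZ, SSZ))), SSZ)
  [4] mul(S(add(add(SZ, mul(Z, SSZ)), mul(SZ, mul(SZ, SSZ)))), SSZ)
  [5] add(SSZ, mul(add(add(SZ, mul(Z, SSZ)), mul(SZ, mul(SZ, SSZ))), SSZ))
  [6] S(add(SZ, mul(add(add(SZ, mul(Z, SSZ)), mul(SZ, mul(SZ, SSZ))), SSZ)))
  [7] S(S(add(Z, mul(add(add(SZ, mul(Z, SSZ)), mul(SZ, mul(SZ, SSZ))), SSZ))))
  [8] S(S(mul(add(add(SZ, mul(Z, SSZ)), mul(SZ, mul(SZ, SSZ))), SSZ)))
  [9] S(S(mul(add(S(add(Z, mul(Z, SSZ))), mul(SZ, mul(SZ, SSZ))), SSZ)))
  [10] S(S(mul(S(add(add(Z, mul(Z, SSZ)), mul(SZ, mul(SZ, SSZ)))), SSZ)))
  [11] S(S(add(SSZ, mul(add(add(Z, mul(Z, SSZ)), mul(SZ, mul(SZ, SSZ))), SSZ))))
  [12] S(S(S(add(SZ, mul(add(add(Z, mul(Z, SSZ)), mul(SZ, mul(SZ, SSZ))), SSZ)))))
  [13] S(S(S(S(add(Z, mul(add(add(Z, mul(Z, SSZ)), mul(SZ, mul(SZ, SSZ))), SSZ))))))
  [14] S(S(S(S(mul(add(add(Z, mul(Z, SSZ)), mul(SZ, mul(SZ, SSZ))), SSZ)))))
  [15] S(S(S(S(mul(add(mul(Z, SSZ), mul(SZ, mul(SZ, SSZ))), SSZ)))))
  [16] S(S(S(S(mul(add(Z, mul(SZ, mul(SZ, SSZ))), SSZ)))))
  [17] S(S(S(S(mul(mul(SZ, mul(SZ, SSZ)), SSZ)))))
  [18] S(S(S(S(mul(add(mul(SZ, SSZ), mul(Z, mul(SZ, SSZ))), SSZ)))))
  [19] S(S(S(S(mul(add(add(SSZ, mul(Z, SSZ)), mul(Z, mul(SZ, SSZ))), SSZ)))))
  [20] S(S(S(S(mul(add(S(add(SZ, mul(Z, SSZ))), mul(Z, mul(SZ, SSZ))), SSZ)))))
  [21] S(S(S(S(mul(S(add(add(SZ, mul(Z, SSZ)), mul(Z, mul(SZ, SSZ)))), SSZ)))))
  [22] S(S(S(S(add(SSZ, mul(add(add(SZ, mul(Z, SSZ)), mul(Z, mul(SZ, SSZ))), SSZ))))))
  [23] S(S(S(S(S(add(SZ, mul(add(add(SZ, mul(Z, SSZ)), mul(Z, mul(SZ, SSZ))), SSZ)))))))
  [24] S(S(S(S(S(S(add(Z, mul(add(add(SZ, mul(Z, SSZ)), mul(Z, mul(SZ, SSZ))), SSZ))))))))
  [25] S(S(S(S(S(S(mul(add(add(SZ, mul(Z, SSZ)), mul(Z, mul(SZ, SSZ))), SSZ)))))))
  [26] S(S(S(S(S(S(mul(add(S(add(Z, mul(Z, SSZ))), mul(Z, mul(SZ, SSZ))), SSZ)))))))
  [27] S(S(S(S(S(S(mul(S(add(add(Z, mul(Z, SSZ)), mul(Z, mul(SZ, SSZ)))), SSZ)))))))
  [28] S(S(S(S(S(S(add(SSZ, mul(add(add(Z, mul(Z, SSZ)), mul(Z, mul(SZ, SSZ))), SSZ))))))))
  [29] S(S(S(S(S(S(S(add(SZ, mul(add(add(Z, mul(Z, SSZ)), mul(Z, mul(SZ, SSZ))), SSZ)))))))))
  [30] S(S(S(S(S(S(S(S(add(Z, mul(add(add(Z, mul(Z, SSZ)), mul(Z, mul(SZ, SSZ))), SSZ))))))))))
  [31] S(S(S(S(S(S(S(S(mul(add(add(Z, mul(Z, SSZ)), mul(Z, mul(SZ, SSZ))), SSZ)))))))))
  [32] S(S(S(S(S(S(S(S(mul(add(mul(Z, SSZ), mul(Z, mul(SZ, SSZ))), SSZ)))))))))
  [33] S(S(S(S(S(S(S(S(mul(add(Z, mul(Z, mul(SZ, SSZ))), SSZ)))))))))
  [34] S(S(S(S(S(S(S(S(mul(mul(Z, mul(SZ, SSZ)), SSZ)))))))))
  [35] S(S(S(S(S(S(S(S(mul(Z, SSZ)))))))))
  [36] S^8(Z)

Answer: normal form = S^8(Z)  (in 36 steps)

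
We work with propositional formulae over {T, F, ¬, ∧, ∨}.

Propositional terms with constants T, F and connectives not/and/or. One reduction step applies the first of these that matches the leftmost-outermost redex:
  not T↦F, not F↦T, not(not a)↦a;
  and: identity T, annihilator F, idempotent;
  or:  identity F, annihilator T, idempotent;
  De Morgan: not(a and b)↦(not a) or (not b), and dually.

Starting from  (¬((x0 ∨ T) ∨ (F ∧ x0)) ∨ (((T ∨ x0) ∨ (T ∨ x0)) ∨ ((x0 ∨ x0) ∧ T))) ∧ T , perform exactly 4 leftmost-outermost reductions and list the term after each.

Answer: after 4 steps: ((¬x0 ∧ F) ∧ ¬(F ∧ x0)) ∨ (((T ∨ x0) ∨ (T ∨ x0)) ∨ ((x0 ∨ x0) ∧ T))

Derivation:
  start: (¬((x0 ∨ T) ∨ (F ∧ x0)) ∨ (((T ∨ x0) ∨ (T ∨ x0)) ∨ ((x0 ∨ x0) ∧ T))) ∧ T
  step 1: ¬((x0 ∨ T) ∨ (F ∧ x0)) ∨ (((T ∨ x0) ∨ (T ∨ x0)) ∨ ((x0 ∨ x0) ∧ T))
  step 2: (¬(x0 ∨ T) ∧ ¬(F ∧ x0)) ∨ (((T ∨ x0) ∨ (T ∨ x0)) ∨ ((x0 ∨ x0) ∧ T))
  step 3: ((¬x0 ∧ ¬T) ∧ ¬(F ∧ x0)) ∨ (((T ∨ x0) ∨ (T ∨ x0)) ∨ ((x0 ∨ x0) ∧ T))
  step 4: ((¬x0 ∧ F) ∧ ¬(F ∧ x0)) ∨ (((T ∨ x0) ∨ (T ∨ x0)) ∨ ((x0 ∨ x0) ∧ T))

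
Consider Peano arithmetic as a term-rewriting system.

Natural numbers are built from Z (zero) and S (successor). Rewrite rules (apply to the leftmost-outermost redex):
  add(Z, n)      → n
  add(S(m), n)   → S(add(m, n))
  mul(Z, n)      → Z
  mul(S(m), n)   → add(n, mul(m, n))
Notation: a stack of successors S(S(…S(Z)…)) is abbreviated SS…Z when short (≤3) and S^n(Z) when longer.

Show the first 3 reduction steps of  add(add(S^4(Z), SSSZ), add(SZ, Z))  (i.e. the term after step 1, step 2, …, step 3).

Answer: after 3 steps: S(add(S(add(SSZ, SSSZ)), add(SZ, Z)))

Derivation:
  start: add(add(S^4(Z), SSSZ), add(SZ, Z))
  [1] add(S(add(SSSZ, SSSZ)), add(SZ, Z))
  [2] S(add(add(SSSZ, SSSZ), add(SZ, Z)))
  [3] S(add(S(add(SSZ, SSSZ)), add(SZ, Z)))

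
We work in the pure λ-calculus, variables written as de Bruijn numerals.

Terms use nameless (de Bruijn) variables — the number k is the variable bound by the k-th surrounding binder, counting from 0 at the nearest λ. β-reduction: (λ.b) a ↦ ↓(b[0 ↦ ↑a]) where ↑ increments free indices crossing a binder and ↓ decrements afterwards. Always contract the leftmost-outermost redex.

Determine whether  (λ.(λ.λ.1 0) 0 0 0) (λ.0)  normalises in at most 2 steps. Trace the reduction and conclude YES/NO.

  start: (λ.(λ.λ.1 0) 0 0 0) (λ.0)
  [1] (λ.λ.1 0) (λ.0) (λ.0) (λ.0)
  [2] (λ.(λ.0) 0) (λ.0) (λ.0)

Answer: NO — after 2 steps the term is (λ.(λ.0) 0) (λ.0) (λ.0), not yet normal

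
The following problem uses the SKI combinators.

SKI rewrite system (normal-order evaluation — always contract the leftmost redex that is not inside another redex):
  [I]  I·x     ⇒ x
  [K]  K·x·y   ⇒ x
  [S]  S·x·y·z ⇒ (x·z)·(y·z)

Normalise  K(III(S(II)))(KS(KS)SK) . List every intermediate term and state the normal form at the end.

Answer: normal form = SI  (in 5 steps)

Derivation:
  start: K(III(S(II)))(KS(KS)SK)
  step 1: III(S(II))
  step 2: II(S(II))
  step 3: I(S(II))
  step 4: S(II)
  step 5: SI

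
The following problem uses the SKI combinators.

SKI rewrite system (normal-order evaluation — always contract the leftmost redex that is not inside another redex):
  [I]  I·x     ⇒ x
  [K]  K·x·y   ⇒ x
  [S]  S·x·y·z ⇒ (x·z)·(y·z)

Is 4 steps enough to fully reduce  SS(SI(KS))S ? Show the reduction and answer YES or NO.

Answer: YES — reaches normal form SS(SS) in 4 ≤ 4 steps

Reduction:
  start: SS(SI(KS))S
  step 1: SS(SI(KS)S)
  step 2: SS(IS(KSS))
  step 3: SS(S(KSS))
  step 4: SS(SS)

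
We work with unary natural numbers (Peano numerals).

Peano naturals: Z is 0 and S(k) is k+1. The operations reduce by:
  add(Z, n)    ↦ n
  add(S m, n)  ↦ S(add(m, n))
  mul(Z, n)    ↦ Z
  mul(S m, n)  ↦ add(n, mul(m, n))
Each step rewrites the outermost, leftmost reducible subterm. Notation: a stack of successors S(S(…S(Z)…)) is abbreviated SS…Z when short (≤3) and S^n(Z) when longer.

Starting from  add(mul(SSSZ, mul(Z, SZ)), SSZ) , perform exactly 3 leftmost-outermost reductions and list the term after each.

  start: add(mul(SSSZ, mul(Z, SZ)), SSZ)
  step 1: add(add(mul(Z, SZ), mul(SSZ, mul(Z, SZ))), SSZ)
  step 2: add(add(Z, mul(SSZ, mul(Z, SZ))), SSZ)
  step 3: add(mul(SSZ, mul(Z, SZ)), SSZ)

Answer: after 3 steps: add(mul(SSZ, mul(Z, SZ)), SSZ)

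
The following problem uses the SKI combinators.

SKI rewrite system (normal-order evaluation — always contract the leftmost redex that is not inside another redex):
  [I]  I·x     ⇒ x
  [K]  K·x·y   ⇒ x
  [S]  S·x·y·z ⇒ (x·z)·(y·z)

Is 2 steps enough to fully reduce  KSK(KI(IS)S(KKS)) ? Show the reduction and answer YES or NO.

Answer: NO — after 2 steps the term is S(IS(KKS)), not yet normal

Working:
  start: KSK(KI(IS)S(KKS))
  [1] S(KI(IS)S(KKS))
  [2] S(IS(KKS))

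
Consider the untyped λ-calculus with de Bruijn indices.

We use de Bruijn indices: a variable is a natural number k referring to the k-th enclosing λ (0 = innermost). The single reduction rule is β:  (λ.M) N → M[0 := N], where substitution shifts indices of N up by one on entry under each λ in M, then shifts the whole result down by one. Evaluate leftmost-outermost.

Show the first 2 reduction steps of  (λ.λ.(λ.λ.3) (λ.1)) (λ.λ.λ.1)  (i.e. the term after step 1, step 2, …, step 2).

Answer: after 2 steps: λ.λ.λ.λ.λ.1

Reduction:
  start: (λ.λ.(λ.λ.3) (λ.1)) (λ.λ.λ.1)
  step 1: λ.(λ.λ.λ.λ.λ.1) (λ.1)
  step 2: λ.λ.λ.λ.λ.1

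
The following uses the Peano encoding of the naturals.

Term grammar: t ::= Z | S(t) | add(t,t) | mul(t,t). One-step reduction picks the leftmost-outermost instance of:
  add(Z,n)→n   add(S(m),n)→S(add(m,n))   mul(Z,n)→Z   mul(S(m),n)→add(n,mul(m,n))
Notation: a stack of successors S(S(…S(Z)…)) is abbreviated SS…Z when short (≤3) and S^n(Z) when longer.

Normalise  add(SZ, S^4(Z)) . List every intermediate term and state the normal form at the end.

  start: add(SZ, S^4(Z))
  [1] S(add(Z, S^4(Z)))
  [2] S^5(Z)

Answer: normal form = S^5(Z)  (in 2 steps)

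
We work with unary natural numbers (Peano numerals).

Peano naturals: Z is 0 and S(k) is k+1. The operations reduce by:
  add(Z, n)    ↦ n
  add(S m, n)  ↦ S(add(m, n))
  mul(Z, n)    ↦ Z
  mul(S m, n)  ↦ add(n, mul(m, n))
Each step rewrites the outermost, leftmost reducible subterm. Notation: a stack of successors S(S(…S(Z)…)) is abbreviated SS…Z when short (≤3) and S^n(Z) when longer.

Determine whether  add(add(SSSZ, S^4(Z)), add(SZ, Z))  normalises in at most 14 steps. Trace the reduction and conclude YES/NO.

  start: add(add(SSSZ, S^4(Z)), add(SZ, Z))
  →1  add(S(add(SSZ, S^4(Z))), add(SZ, Z))
  →2  S(add(add(SSZ, S^4(Z)), add(SZ, Z)))
  →3  S(add(S(add(SZ, S^4(Z))), add(SZ, Z)))
  →4  S(S(add(add(SZ, S^4(Z)), add(SZ, Z))))
  →5  S(S(add(S(add(Z, S^4(Z))), add(SZ, Z))))
  →6  S(S(S(add(add(Z, S^4(Z)), add(SZ, Z)))))
  →7  S(S(S(add(S^4(Z), add(SZ, Z)))))
  →8  S(S(S(S(add(SSSZ, add(SZ, Z))))))
  →9  S(S(S(S(S(add(SSZ, add(SZ, Z)))))))
  →10  S(S(S(S(S(S(add(SZ, add(SZ, Z))))))))
  →11  S(S(S(S(S(S(S(add(Z, add(SZ, Z)))))))))
  →12  S(S(S(S(S(S(S(add(SZ, Z))))))))
  →13  S(S(S(S(S(S(S(S(add(Z, Z)))))))))
  →14  S^8(Z)

Answer: YES — reaches normal form S^8(Z) in 14 ≤ 14 steps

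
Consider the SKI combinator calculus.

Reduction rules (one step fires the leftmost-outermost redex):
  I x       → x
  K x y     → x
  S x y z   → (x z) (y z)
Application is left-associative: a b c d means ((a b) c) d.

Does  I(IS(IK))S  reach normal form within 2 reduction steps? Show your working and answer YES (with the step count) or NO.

  start: I(IS(IK))S
  →1  IS(IK)S
  →2  S(IK)S

Answer: NO — after 2 steps the term is S(IK)S, not yet normal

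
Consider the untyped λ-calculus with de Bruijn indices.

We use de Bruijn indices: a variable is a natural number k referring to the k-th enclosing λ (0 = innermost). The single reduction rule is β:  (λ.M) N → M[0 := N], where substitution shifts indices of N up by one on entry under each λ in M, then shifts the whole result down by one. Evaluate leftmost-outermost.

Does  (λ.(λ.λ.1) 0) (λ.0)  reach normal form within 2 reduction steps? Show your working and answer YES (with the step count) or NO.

  start: (λ.(λ.λ.1) 0) (λ.0)
  [1] (λ.λ.1) (λ.0)
  [2] λ.λ.0

Answer: YES — reaches normal form λ.λ.0 in 2 ≤ 2 steps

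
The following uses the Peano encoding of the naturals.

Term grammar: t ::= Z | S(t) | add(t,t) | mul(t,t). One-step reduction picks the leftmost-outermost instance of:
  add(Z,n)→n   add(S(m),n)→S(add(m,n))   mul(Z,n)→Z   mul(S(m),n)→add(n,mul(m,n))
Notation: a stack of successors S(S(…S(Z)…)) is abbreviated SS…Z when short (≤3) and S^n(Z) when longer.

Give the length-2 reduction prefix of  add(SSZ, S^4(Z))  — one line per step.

Answer: after 2 steps: S(S(add(Z, S^4(Z))))

Reduction:
  start: add(SSZ, S^4(Z))
  [1] S(add(SZ, S^4(Z)))
  [2] S(S(add(Z, S^4(Z))))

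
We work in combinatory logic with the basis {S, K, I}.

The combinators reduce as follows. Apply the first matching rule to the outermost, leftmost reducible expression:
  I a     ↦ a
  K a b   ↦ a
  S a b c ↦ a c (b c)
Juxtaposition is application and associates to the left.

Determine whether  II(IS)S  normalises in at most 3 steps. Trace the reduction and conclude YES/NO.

  start: II(IS)S
  [1] I(IS)S
  [2] ISS
  [3] SS

Answer: YES — reaches normal form SS in 3 ≤ 3 steps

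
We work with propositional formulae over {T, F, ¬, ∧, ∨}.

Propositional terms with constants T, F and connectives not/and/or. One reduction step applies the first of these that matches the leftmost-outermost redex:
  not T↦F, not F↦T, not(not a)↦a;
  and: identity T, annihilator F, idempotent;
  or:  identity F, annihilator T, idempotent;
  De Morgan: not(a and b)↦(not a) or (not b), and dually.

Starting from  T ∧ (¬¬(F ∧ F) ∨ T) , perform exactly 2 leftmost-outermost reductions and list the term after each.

Answer: after 2 steps: T

Working:
  start: T ∧ (¬¬(F ∧ F) ∨ T)
  step 1: ¬¬(F ∧ F) ∨ T
  step 2: T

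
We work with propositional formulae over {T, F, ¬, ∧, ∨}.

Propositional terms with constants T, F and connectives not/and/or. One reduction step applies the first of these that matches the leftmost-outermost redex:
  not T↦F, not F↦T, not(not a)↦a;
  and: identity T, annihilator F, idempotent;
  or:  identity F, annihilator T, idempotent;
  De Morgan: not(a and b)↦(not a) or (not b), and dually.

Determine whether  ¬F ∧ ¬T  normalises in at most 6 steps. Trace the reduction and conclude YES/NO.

  start: ¬F ∧ ¬T
  [1] T ∧ ¬T
  [2] ¬T
  [3] F

Answer: YES — reaches normal form F in 3 ≤ 6 steps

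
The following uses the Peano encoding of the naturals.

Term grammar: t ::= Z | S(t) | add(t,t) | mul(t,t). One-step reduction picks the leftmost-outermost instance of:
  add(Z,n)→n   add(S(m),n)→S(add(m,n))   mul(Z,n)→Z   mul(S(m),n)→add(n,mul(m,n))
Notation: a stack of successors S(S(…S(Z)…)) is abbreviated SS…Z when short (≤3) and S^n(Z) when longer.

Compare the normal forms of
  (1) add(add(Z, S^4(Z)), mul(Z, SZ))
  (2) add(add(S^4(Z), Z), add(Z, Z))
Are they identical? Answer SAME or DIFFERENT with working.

Term A:
  start: add(add(Z, S^4(Z)), mul(Z, SZ))
  [1] add(S^4(Z), mul(Z, SZ))
  [2] S(add(SSSZ, mul(Z, SZ)))
  [3] S(S(add(SSZ, mul(Z, SZ))))
  [4] S(S(S(add(SZ, mul(Z, SZ)))))
  [5] S(S(S(S(add(Z, mul(Z, SZ))))))
  [6] S(S(S(S(mul(Z, SZ)))))
  [7] S^4(Z)

Term B:
  start: add(add(S^4(Z), Z), add(Z, Z))
  [1] add(S(add(SSSZ, Z)), add(Z, Z))
  [2] S(add(add(SSSZ, Z), add(Z, Z)))
  [3] S(add(S(add(SSZ, Z)), add(Z, Z)))
  [4] S(S(add(add(SSZ, Z), add(Z, Z))))
  [5] S(S(add(S(add(SZ, Z)), add(Z, Z))))
  [6] S(S(S(add(add(SZ, Z), add(Z, Z)))))
  [7] S(S(S(add(S(add(Z, Z)), add(Z, Z)))))
  [8] S(S(S(S(add(add(Z, Z), add(Z, Z))))))
  [9] S(S(S(S(add(Z, add(Z, Z))))))
  [10] S(S(S(S(add(Z, Z)))))
  [11] S^4(Z)

Answer: SAME — A ⇓ S^4(Z), B ⇓ S^4(Z)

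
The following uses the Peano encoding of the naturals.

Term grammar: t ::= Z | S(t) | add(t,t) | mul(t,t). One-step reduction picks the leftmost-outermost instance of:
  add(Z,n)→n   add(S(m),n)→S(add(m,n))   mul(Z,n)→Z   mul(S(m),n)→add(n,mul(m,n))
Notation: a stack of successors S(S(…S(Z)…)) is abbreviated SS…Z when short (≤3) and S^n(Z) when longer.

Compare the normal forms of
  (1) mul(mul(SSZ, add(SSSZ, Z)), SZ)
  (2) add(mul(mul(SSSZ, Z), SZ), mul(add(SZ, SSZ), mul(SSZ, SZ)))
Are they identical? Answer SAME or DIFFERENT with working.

Answer: SAME — A ⇓ S^6(Z), B ⇓ S^6(Z)

Working:
Term A:
  start: mul(mul(SSZ, add(SSSZ, Z)), SZ)
  step 1: mul(add(add(SSSZ, Z), mul(SZ, add(SSSZ, Z))), SZ)
  step 2: mul(add(S(add(SSZ, Z)), mul(SZ, add(SSSZ, Z))), SZ)
  step 3: mul(S(add(add(SSZ, Z), mul(SZ, add(SSSZ, Z)))), SZ)
  step 4: add(SZ, mul(add(add(SSZ, Z), mul(SZ, add(SSSZ, Z))), SZ))
  step 5: S(add(Z, mul(add(add(SSZ, Z), mul(SZ, add(SSSZ, Z))), SZ)))
  step 6: S(mul(add(add(SSZ, Z), mul(SZ, add(SSSZ, Z))), SZ))
  step 7: S(mul(add(S(add(SZ, Z)), mul(SZ, add(SSSZ, Z))), SZ))
  step 8: S(mul(S(add(add(SZ, Z), mul(SZ, add(SSSZ, Z)))), SZ))
  step 9: S(add(SZ, mul(add(add(SZ, Z), mul(SZ, add(SSSZ, Z))), SZ)))
  step 10: S(S(add(Z, mul(add(add(SZ, Z), mul(SZ, add(SSSZ, Z))), SZ))))
  step 11: S(S(mul(add(add(SZ, Z), mul(SZ, add(SSSZ, Z))), SZ)))
  step 12: S(S(mul(add(S(add(Z, Z)), mul(SZ, add(SSSZ, Z))), SZ)))
  step 13: S(S(mul(S(add(add(Z, Z), mul(SZ, add(SSSZ, Z)))), SZ)))
  step 14: S(S(add(SZ, mul(add(add(Z, Z), mul(SZ, add(SSSZ, Z))), SZ))))
  step 15: S(S(S(add(Z, mul(add(add(Z, Z), mul(SZ, add(SSSZ, Z))), SZ)))))
  step 16: S(S(S(mul(add(add(Z, Z), mul(SZ, add(SSSZ, Z))), SZ))))
  step 17: S(S(S(mul(add(Z, mul(SZ, add(SSSZ, Z))), SZ))))
  step 18: S(S(S(mul(mul(SZ, add(SSSZ, Z)), SZ))))
  step 19: S(S(S(mul(add(add(SSSZ, Z), mul(Z, add(SSSZ, Z))), SZ))))
  step 20: S(S(S(mul(add(S(add(SSZ, Z)), mul(Z, add(SSSZ, Z))), SZ))))
  step 21: S(S(S(mul(S(add(add(SSZ, Z), mul(Z, add(SSSZ, Z)))), SZ))))
  step 22: S(S(S(add(SZ, mul(add(add(SSZ, Z), mul(Z, add(SSSZ, Z))), SZ)))))
  step 23: S(S(S(S(add(Z, mul(add(add(SSZ, Z), mul(Z, add(SSSZ, Z))), SZ))))))
  step 24: S(S(S(S(mul(add(add(SSZ, Z), mul(Z, add(SSSZ, Z))), SZ)))))
  step 25: S(S(S(S(mul(add(S(add(SZ, Z)), mul(Z, add(SSSZ, Z))), SZ)))))
  step 26: S(S(S(S(mul(S(add(add(SZ, Z), mul(Z, add(SSSZ, Z)))), SZ)))))
  step 27: S(S(S(S(add(SZ, mul(add(add(SZ, Z), mul(Z, add(SSSZ, Z))), SZ))))))
  step 28: S(S(S(S(S(add(Z, mul(add(add(SZ, Z), mul(Z, add(SSSZ, Z))), SZ)))))))
  step 29: S(S(S(S(S(mul(add(add(SZ, Z), mul(Z, add(SSSZ, Z))), SZ))))))
  step 30: S(S(S(S(S(mul(add(S(add(Z, Z)), mul(Z, add(SSSZ, Z))), SZ))))))
  step 31: S(S(S(S(S(mul(S(add(add(Z, Z), mul(Z, add(SSSZ, Z)))), SZ))))))
  step 32: S(S(S(S(S(add(SZ, mul(add(add(Z, Z), mul(Z, add(SSSZ, Z))), SZ)))))))
  step 33: S(S(S(S(S(S(add(Z, mul(add(add(Z, Z), mul(Z, add(SSSZ, Z))), SZ))))))))
  step 34: S(S(S(S(S(S(mul(add(add(Z, Z), mul(Z, add(SSSZ, Z))), SZ)))))))
  step 35: S(S(S(S(S(S(mul(add(Z, mul(Z, add(SSSZ, Z))), SZ)))))))
  step 36: S(S(S(S(S(S(mul(mul(Z, add(SSSZ, Z)), SZ)))))))
  step 37: S(S(S(S(S(S(mul(Z, SZ)))))))
  step 38: S^6(Z)

Term B:
  start: add(mul(mul(SSSZ, Z), SZ), mul(add(SZ, SSZ), mul(SSZ, SZ)))
  step 1: add(mul(add(Z, mul(SSZ, Z)), SZ), mul(add(SZ, SSZ), mul(SSZ, SZ)))
  step 2: add(mul(mul(SSZ, Z), SZ), mul(add(SZ, SSZ), mul(SSZ, SZ)))
  step 3: add(mul(add(Z, mul(SZ, Z)), SZ), mul(add(SZ, SSZ), mul(SSZ, SZ)))
  step 4: add(mul(mul(SZ, Z), SZ), mul(add(SZ, SSZ), mul(SSZ, SZ)))
  step 5: add(mul(add(Z, mul(Z, Z)), SZ), mul(add(SZ, SSZ), mul(SSZ, SZ)))
  step 6: add(mul(mul(Z, Z), SZ), mul(add(SZ, SSZ), mul(SSZ, SZ)))
  step 7: add(mul(Z, SZ), mul(add(SZ, SSZ), mul(SSZ, SZ)))
  step 8: add(Z, mul(add(SZ, SSZ), mul(SSZ, SZ)))
  step 9: mul(add(SZ, SSZ), mul(SSZ, SZ))
  step 10: mul(S(add(Z, SSZ)), mul(SSZ, SZ))
  step 11: add(mul(SSZ, SZ), mul(add(Z, SSZ), mul(SSZ, SZ)))
  step 12: add(add(SZ, mul(SZ, SZ)), mul(add(Z, SSZ), mul(SSZ, SZ)))
  step 13: add(S(add(Z, mul(SZ, SZ))), mul(add(Z, SSZ), mul(SSZ, SZ)))
  step 14: S(add(add(Z, mul(SZ, SZ)), mul(add(Z, SSZ), mul(SSZ, SZ))))
  step 15: S(add(mul(SZ, SZ), mul(add(Z, SSZ), mul(SSZ, SZ))))
  step 16: S(add(add(SZ, mul(Z, SZ)), mul(add(Z, SSZ), mul(SSZ, SZ))))
  step 17: S(add(S(add(Z, mul(Z, SZ))), mul(add(Z, SSZ), mul(SSZ, SZ))))
  step 18: S(S(add(add(Z, mul(Z, SZ)), mul(add(Z, SSZ), mul(SSZ, SZ)))))
  step 19: S(S(add(mul(Z, SZ), mul(add(Z, SSZ), mul(SSZ, SZ)))))
  step 20: S(S(add(Z, mul(add(Z, SSZ), mul(SSZ, SZ)))))
  step 21: S(S(mul(add(Z, SSZ), mul(SSZ, SZ))))
  step 22: S(S(mul(SSZ, mul(SSZ, SZ))))
  step 23: S(S(add(mul(SSZ, SZ), mul(SZ, mul(SSZ, SZ)))))
  step 24: S(S(add(add(SZ, mul(SZ, SZ)), mul(SZ, mul(SSZ, SZ)))))
  step 25: S(S(add(S(add(Z, mul(SZ, SZ))), mul(SZ, mul(SSZ, SZ)))))
  step 26: S(S(S(add(add(Z, mul(SZ, SZ)), mul(SZ, mul(SSZ, SZ))))))
  step 27: S(S(S(add(mul(SZ, SZ), mul(SZ, mul(SSZ, SZ))))))
  step 28: S(S(S(add(add(SZ, mul(Z, SZ)), mul(SZ, mul(SSZ, SZ))))))
  step 29: S(S(S(add(S(add(Z, mul(Z, SZ))), mul(SZ, mul(SSZ, SZ))))))
  step 30: S(S(S(S(add(add(Z, mul(Z, SZ)), mul(SZ, mul(SSZ, SZ)))))))
  step 31: S(S(S(S(add(mul(Z, SZ), mul(SZ, mul(SSZ, SZ)))))))
  step 32: S(S(S(S(add(Z, mul(SZ, mul(SSZ, SZ)))))))
  step 33: S(S(S(S(mul(SZ, mul(SSZ, SZ))))))
  step 34: S(S(S(S(add(mul(SSZ, SZ), mul(Z, mul(SSZ, SZ)))))))
  step 35: S(S(S(S(add(add(SZ, mul(SZ, SZ)), mul(Z, mul(SSZ, SZ)))))))
  step 36: S(S(S(S(add(S(add(Z, mul(SZ, SZ))), mul(Z, mul(SSZ, SZ)))))))
  step 37: S(S(S(S(S(add(add(Z, mul(SZ, SZ)), mul(Z, mul(SSZ, SZ))))))))
  step 38: S(S(S(S(S(add(mul(SZ, SZ), mul(Z, mul(SSZ, SZ))))))))
  step 39: S(S(S(S(S(add(add(SZ, mul(Z, SZ)), mul(Z, mul(SSZ, SZ))))))))
  step 40: S(S(S(S(S(add(S(add(Z, mul(Z, SZ))), mul(Z, mul(SSZ, SZ))))))))
  step 41: S(S(S(S(S(S(add(add(Z, mul(Z, SZ)), mul(Z, mul(SSZ, SZ)))))))))
  step 42: S(S(S(S(S(S(add(mul(Z, SZ), mul(Z, mul(SSZ, SZ)))))))))
  step 43: S(S(S(S(S(S(add(Z, mul(Z, mul(SSZ, SZ)))))))))
  step 44: S(S(S(S(S(S(mul(Z, mul(SSZ, SZ))))))))
  step 45: S^6(Z)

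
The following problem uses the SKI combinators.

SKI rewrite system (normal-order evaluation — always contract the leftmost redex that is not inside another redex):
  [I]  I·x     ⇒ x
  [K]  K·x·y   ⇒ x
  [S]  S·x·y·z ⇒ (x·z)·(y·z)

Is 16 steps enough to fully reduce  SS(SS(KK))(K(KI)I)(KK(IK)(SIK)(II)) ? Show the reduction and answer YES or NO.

  start: SS(SS(KK))(K(KI)I)(KK(IK)(SIK)(II))
  [1] S(K(KI)I)(SS(KK)(K(KI)I))(KK(IK)(SIK)(II))
  [2] K(KI)I(KK(IK)(SIK)(II))(SS(KK)(K(KI)I)(KK(IK)(SIK)(II)))
  [3] KI(KK(IK)(SIK)(II))(SS(KK)(K(KI)I)(KK(IK)(SIK)(II)))
  [4] I(SS(KK)(K(KI)I)(KK(IK)(SIK)(II)))
  [5] SS(KK)(K(KI)I)(KK(IK)(SIK)(II))
  [6] S(K(KI)I)(KK(K(KI)I))(KK(IK)(SIK)(II))
  [7] K(KI)I(KK(IK)(SIK)(II))(KK(K(KI)I)(KK(IK)(SIK)(II)))
  [8] KI(KK(IK)(SIK)(II))(KK(K(KI)I)(KK(IK)(SIK)(II)))
  [9] I(KK(K(KI)I)(KK(IK)(SIK)(II)))
  [10] KK(K(KI)I)(KK(IK)(SIK)(II))
  [11] K(KK(IK)(SIK)(II))
  [12] K(K(SIK)(II))
  [13] K(SIK)

Answer: YES — reaches normal form K(SIK) in 13 ≤ 16 steps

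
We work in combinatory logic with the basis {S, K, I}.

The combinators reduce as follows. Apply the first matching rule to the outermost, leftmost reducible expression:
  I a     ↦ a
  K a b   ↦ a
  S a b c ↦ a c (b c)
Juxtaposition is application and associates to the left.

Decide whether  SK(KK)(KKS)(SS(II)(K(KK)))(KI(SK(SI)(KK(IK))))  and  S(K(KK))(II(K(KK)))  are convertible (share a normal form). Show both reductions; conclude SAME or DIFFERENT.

Term A:
  start: SK(KK)(KKS)(SS(II)(K(KK)))(KI(SK(SI)(KK(IK))))
  →1  K(KKS)(KK(KKS))(SS(II)(K(KK)))(KI(SK(SI)(KK(IK))))
  →2  KKS(SS(II)(K(KK)))(KI(SK(SI)(KK(IK))))
  →3  K(SS(II)(K(KK)))(KI(SK(SI)(KK(IK))))
  →4  SS(II)(K(KK))
  →5  S(K(KK))(II(K(KK)))
  →6  S(K(KK))(I(K(KK)))
  →7  S(K(KK))(K(KK))

Term B:
  start: S(K(KK))(II(K(KK)))
  →1  S(K(KK))(I(K(KK)))
  →2  S(K(KK))(K(KK))

Answer: SAME — A ⇓ S(K(KK))(K(KK)), B ⇓ S(K(KK))(K(KK))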